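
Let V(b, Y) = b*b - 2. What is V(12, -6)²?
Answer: 20164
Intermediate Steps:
V(b, Y) = -2 + b² (V(b, Y) = b² - 2 = -2 + b²)
V(12, -6)² = (-2 + 12²)² = (-2 + 144)² = 142² = 20164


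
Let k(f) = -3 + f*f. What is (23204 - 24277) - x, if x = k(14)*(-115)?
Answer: 21122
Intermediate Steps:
k(f) = -3 + f²
x = -22195 (x = (-3 + 14²)*(-115) = (-3 + 196)*(-115) = 193*(-115) = -22195)
(23204 - 24277) - x = (23204 - 24277) - 1*(-22195) = -1073 + 22195 = 21122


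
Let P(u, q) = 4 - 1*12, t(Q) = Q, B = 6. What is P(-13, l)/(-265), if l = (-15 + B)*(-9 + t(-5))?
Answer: 8/265 ≈ 0.030189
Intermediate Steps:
l = 126 (l = (-15 + 6)*(-9 - 5) = -9*(-14) = 126)
P(u, q) = -8 (P(u, q) = 4 - 12 = -8)
P(-13, l)/(-265) = -8/(-265) = -8*(-1/265) = 8/265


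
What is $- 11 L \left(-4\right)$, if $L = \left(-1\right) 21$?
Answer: $-924$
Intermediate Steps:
$L = -21$
$- 11 L \left(-4\right) = \left(-11\right) \left(-21\right) \left(-4\right) = 231 \left(-4\right) = -924$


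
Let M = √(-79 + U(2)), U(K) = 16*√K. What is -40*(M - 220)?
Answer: 8800 - 40*√(-79 + 16*√2) ≈ 8800.0 - 300.33*I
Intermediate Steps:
M = √(-79 + 16*√2) ≈ 7.5082*I
-40*(M - 220) = -40*(√(-79 + 16*√2) - 220) = -40*(-220 + √(-79 + 16*√2)) = 8800 - 40*√(-79 + 16*√2)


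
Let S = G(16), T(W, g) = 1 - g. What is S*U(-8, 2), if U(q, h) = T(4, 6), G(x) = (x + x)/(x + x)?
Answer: -5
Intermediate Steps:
G(x) = 1 (G(x) = (2*x)/((2*x)) = (2*x)*(1/(2*x)) = 1)
U(q, h) = -5 (U(q, h) = 1 - 1*6 = 1 - 6 = -5)
S = 1
S*U(-8, 2) = 1*(-5) = -5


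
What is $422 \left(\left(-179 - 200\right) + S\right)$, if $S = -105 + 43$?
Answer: $-186102$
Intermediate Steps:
$S = -62$
$422 \left(\left(-179 - 200\right) + S\right) = 422 \left(\left(-179 - 200\right) - 62\right) = 422 \left(-379 - 62\right) = 422 \left(-441\right) = -186102$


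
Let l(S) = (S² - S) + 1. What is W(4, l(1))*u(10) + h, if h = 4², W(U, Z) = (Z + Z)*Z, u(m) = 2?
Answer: 20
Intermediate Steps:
l(S) = 1 + S² - S
W(U, Z) = 2*Z² (W(U, Z) = (2*Z)*Z = 2*Z²)
h = 16
W(4, l(1))*u(10) + h = (2*(1 + 1² - 1*1)²)*2 + 16 = (2*(1 + 1 - 1)²)*2 + 16 = (2*1²)*2 + 16 = (2*1)*2 + 16 = 2*2 + 16 = 4 + 16 = 20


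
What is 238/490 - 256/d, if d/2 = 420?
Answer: 19/105 ≈ 0.18095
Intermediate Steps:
d = 840 (d = 2*420 = 840)
238/490 - 256/d = 238/490 - 256/840 = 238*(1/490) - 256*1/840 = 17/35 - 32/105 = 19/105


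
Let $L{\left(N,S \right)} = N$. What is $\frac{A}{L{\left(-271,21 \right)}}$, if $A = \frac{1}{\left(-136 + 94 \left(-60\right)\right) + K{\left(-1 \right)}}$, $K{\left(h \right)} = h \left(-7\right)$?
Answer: $\frac{1}{1563399} \approx 6.3963 \cdot 10^{-7}$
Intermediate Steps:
$K{\left(h \right)} = - 7 h$
$A = - \frac{1}{5769}$ ($A = \frac{1}{\left(-136 + 94 \left(-60\right)\right) - -7} = \frac{1}{\left(-136 - 5640\right) + 7} = \frac{1}{-5776 + 7} = \frac{1}{-5769} = - \frac{1}{5769} \approx -0.00017334$)
$\frac{A}{L{\left(-271,21 \right)}} = - \frac{1}{5769 \left(-271\right)} = \left(- \frac{1}{5769}\right) \left(- \frac{1}{271}\right) = \frac{1}{1563399}$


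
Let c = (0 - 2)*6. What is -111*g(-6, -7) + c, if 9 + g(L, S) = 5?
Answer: 432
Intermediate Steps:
g(L, S) = -4 (g(L, S) = -9 + 5 = -4)
c = -12 (c = -2*6 = -12)
-111*g(-6, -7) + c = -111*(-4) - 12 = 444 - 12 = 432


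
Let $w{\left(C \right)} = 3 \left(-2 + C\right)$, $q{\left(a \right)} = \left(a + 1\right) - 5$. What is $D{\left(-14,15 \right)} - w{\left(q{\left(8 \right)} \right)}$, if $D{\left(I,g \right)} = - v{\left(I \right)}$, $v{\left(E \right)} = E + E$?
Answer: $22$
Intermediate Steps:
$q{\left(a \right)} = -4 + a$ ($q{\left(a \right)} = \left(1 + a\right) - 5 = -4 + a$)
$v{\left(E \right)} = 2 E$
$w{\left(C \right)} = -6 + 3 C$
$D{\left(I,g \right)} = - 2 I$
$D{\left(-14,15 \right)} - w{\left(q{\left(8 \right)} \right)} = \left(-2\right) \left(-14\right) - \left(-6 + 3 \left(-4 + 8\right)\right) = 28 - \left(-6 + 3 \cdot 4\right) = 28 - \left(-6 + 12\right) = 28 - 6 = 22$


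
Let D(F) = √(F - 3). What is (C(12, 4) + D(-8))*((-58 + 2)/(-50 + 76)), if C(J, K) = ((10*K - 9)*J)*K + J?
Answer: -42000/13 - 28*I*√11/13 ≈ -3230.8 - 7.1435*I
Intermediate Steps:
D(F) = √(-3 + F)
C(J, K) = J + J*K*(-9 + 10*K) (C(J, K) = ((-9 + 10*K)*J)*K + J = (J*(-9 + 10*K))*K + J = J*K*(-9 + 10*K) + J = J + J*K*(-9 + 10*K))
(C(12, 4) + D(-8))*((-58 + 2)/(-50 + 76)) = (12*(1 - 9*4 + 10*4²) + √(-3 - 8))*((-58 + 2)/(-50 + 76)) = (12*(1 - 36 + 10*16) + √(-11))*(-56/26) = (12*(1 - 36 + 160) + I*√11)*(-56*1/26) = (12*125 + I*√11)*(-28/13) = (1500 + I*√11)*(-28/13) = -42000/13 - 28*I*√11/13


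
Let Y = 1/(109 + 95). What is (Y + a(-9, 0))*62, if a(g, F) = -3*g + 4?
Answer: 196075/102 ≈ 1922.3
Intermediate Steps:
Y = 1/204 ≈ 0.0049020
a(g, F) = 4 - 3*g
(Y + a(-9, 0))*62 = (1/204 + (4 - 3*(-9)))*62 = (1/204 + (4 + 27))*62 = (1/204 + 31)*62 = (6325/204)*62 = 196075/102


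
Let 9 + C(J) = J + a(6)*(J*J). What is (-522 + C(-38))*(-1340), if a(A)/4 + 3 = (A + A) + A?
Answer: -115335140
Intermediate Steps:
a(A) = -12 + 12*A (a(A) = -12 + 4*((A + A) + A) = -12 + 4*(2*A + A) = -12 + 4*(3*A) = -12 + 12*A)
C(J) = -9 + J + 60*J**2 (C(J) = -9 + (J + (-12 + 12*6)*(J*J)) = -9 + (J + (-12 + 72)*J**2) = -9 + (J + 60*J**2) = -9 + J + 60*J**2)
(-522 + C(-38))*(-1340) = (-522 + (-9 - 38 + 60*(-38)**2))*(-1340) = (-522 + (-9 - 38 + 60*1444))*(-1340) = (-522 + (-9 - 38 + 86640))*(-1340) = (-522 + 86593)*(-1340) = 86071*(-1340) = -115335140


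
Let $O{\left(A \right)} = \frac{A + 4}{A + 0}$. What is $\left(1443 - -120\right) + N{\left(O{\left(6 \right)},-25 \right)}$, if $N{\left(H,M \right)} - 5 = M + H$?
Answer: $\frac{4634}{3} \approx 1544.7$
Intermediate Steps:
$O{\left(A \right)} = \frac{4 + A}{A}$
$N{\left(H,M \right)} = 5 + H + M$ ($N{\left(H,M \right)} = 5 + \left(M + H\right) = 5 + \left(H + M\right) = 5 + H + M$)
$\left(1443 - -120\right) + N{\left(O{\left(6 \right)},-25 \right)} = \left(1443 - -120\right) + \left(5 + \frac{4 + 6}{6} - 25\right) = \left(1443 + 120\right) + \left(5 + \frac{1}{6} \cdot 10 - 25\right) = 1563 + \left(5 + \frac{5}{3} - 25\right) = 1563 - \frac{55}{3} = \frac{4634}{3}$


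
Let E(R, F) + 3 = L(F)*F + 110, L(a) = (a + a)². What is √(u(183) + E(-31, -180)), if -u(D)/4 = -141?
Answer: I*√23327329 ≈ 4829.8*I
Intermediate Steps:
L(a) = 4*a² (L(a) = (2*a)² = 4*a²)
u(D) = 564 (u(D) = -4*(-141) = 564)
E(R, F) = 107 + 4*F³ (E(R, F) = -3 + ((4*F²)*F + 110) = -3 + (4*F³ + 110) = -3 + (110 + 4*F³) = 107 + 4*F³)
√(u(183) + E(-31, -180)) = √(564 + (107 + 4*(-180)³)) = √(564 + (107 + 4*(-5832000))) = √(564 + (107 - 23328000)) = √(564 - 23327893) = √(-23327329) = I*√23327329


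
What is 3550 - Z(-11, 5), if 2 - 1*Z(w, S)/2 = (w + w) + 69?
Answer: 3640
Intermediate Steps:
Z(w, S) = -134 - 4*w (Z(w, S) = 4 - 2*((w + w) + 69) = 4 - 2*(2*w + 69) = 4 - 2*(69 + 2*w) = 4 + (-138 - 4*w) = -134 - 4*w)
3550 - Z(-11, 5) = 3550 - (-134 - 4*(-11)) = 3550 - (-134 + 44) = 3550 - 1*(-90) = 3550 + 90 = 3640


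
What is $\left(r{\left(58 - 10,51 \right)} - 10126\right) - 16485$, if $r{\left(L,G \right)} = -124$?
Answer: $-26735$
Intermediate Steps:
$\left(r{\left(58 - 10,51 \right)} - 10126\right) - 16485 = \left(-124 - 10126\right) - 16485 = -10250 - 16485 = -26735$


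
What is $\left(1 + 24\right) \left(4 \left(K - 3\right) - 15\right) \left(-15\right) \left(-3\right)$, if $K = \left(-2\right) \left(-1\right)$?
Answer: $-21375$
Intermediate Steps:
$K = 2$
$\left(1 + 24\right) \left(4 \left(K - 3\right) - 15\right) \left(-15\right) \left(-3\right) = \left(1 + 24\right) \left(4 \left(2 - 3\right) - 15\right) \left(-15\right) \left(-3\right) = 25 \left(4 \left(-1\right) - 15\right) \left(-15\right) \left(-3\right) = 25 \left(-4 - 15\right) \left(-15\right) \left(-3\right) = 25 \left(-19\right) \left(-15\right) \left(-3\right) = \left(-475\right) \left(-15\right) \left(-3\right) = 7125 \left(-3\right) = -21375$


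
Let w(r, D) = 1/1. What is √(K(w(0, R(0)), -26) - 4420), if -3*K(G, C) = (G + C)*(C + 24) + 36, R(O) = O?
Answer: I*√40038/3 ≈ 66.698*I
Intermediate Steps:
w(r, D) = 1
K(G, C) = -12 - (24 + C)*(C + G)/3 (K(G, C) = -((G + C)*(C + 24) + 36)/3 = -((C + G)*(24 + C) + 36)/3 = -((24 + C)*(C + G) + 36)/3 = -(36 + (24 + C)*(C + G))/3 = -12 - (24 + C)*(C + G)/3)
√(K(w(0, R(0)), -26) - 4420) = √((-12 - 8*(-26) - 8*1 - ⅓*(-26)² - ⅓*(-26)*1) - 4420) = √((-12 + 208 - 8 - ⅓*676 + 26/3) - 4420) = √((-12 + 208 - 8 - 676/3 + 26/3) - 4420) = √(-86/3 - 4420) = √(-13346/3) = I*√40038/3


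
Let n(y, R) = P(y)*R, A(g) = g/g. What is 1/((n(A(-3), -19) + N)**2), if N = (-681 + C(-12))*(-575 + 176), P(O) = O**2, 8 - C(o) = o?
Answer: 1/69548238400 ≈ 1.4379e-11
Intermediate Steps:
C(o) = 8 - o
A(g) = 1
n(y, R) = R*y**2 (n(y, R) = y**2*R = R*y**2)
N = 263739 (N = (-681 + (8 - 1*(-12)))*(-575 + 176) = (-681 + (8 + 12))*(-399) = (-681 + 20)*(-399) = -661*(-399) = 263739)
1/((n(A(-3), -19) + N)**2) = 1/((-19*1**2 + 263739)**2) = 1/((-19*1 + 263739)**2) = 1/((-19 + 263739)**2) = 1/(263720**2) = 1/69548238400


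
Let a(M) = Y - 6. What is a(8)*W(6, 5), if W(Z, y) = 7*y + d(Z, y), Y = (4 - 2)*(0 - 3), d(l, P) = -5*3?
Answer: -240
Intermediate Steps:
d(l, P) = -15
Y = -6 (Y = 2*(-3) = -6)
W(Z, y) = -15 + 7*y (W(Z, y) = 7*y - 15 = -15 + 7*y)
a(M) = -12 (a(M) = -6 - 6 = -12)
a(8)*W(6, 5) = -12*(-15 + 7*5) = -12*(-15 + 35) = -12*20 = -240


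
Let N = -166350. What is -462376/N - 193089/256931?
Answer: 43339186453/21370235925 ≈ 2.0280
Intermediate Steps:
-462376/N - 193089/256931 = -462376/(-166350) - 193089/256931 = -462376*(-1/166350) - 193089*1/256931 = 231188/83175 - 193089/256931 = 43339186453/21370235925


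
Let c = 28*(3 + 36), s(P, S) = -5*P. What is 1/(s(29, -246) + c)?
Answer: 1/947 ≈ 0.0010560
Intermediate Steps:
c = 1092 (c = 28*39 = 1092)
1/(s(29, -246) + c) = 1/(-5*29 + 1092) = 1/(-145 + 1092) = 1/947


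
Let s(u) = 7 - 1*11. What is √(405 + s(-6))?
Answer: √401 ≈ 20.025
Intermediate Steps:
s(u) = -4 (s(u) = 7 - 11 = -4)
√(405 + s(-6)) = √(405 - 4) = √401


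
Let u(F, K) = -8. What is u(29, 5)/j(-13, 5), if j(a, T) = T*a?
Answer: 8/65 ≈ 0.12308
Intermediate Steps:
u(29, 5)/j(-13, 5) = -8/(5*(-13)) = -8/(-65) = -8*(-1/65) = 8/65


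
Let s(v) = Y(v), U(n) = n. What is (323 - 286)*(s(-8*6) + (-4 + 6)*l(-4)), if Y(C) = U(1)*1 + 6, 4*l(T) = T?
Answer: 185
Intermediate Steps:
l(T) = T/4
Y(C) = 7 (Y(C) = 1*1 + 6 = 1 + 6 = 7)
s(v) = 7
(323 - 286)*(s(-8*6) + (-4 + 6)*l(-4)) = (323 - 286)*(7 + (-4 + 6)*((¼)*(-4))) = 37*(7 + 2*(-1)) = 37*(7 - 2) = 37*5 = 185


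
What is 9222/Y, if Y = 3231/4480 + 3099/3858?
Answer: 26565262080/4391453 ≈ 6049.3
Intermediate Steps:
Y = 4391453/2880640 (Y = 3231*(1/4480) + 3099*(1/3858) = 3231/4480 + 1033/1286 = 4391453/2880640 ≈ 1.5245)
9222/Y = 9222/(4391453/2880640) = 9222*(2880640/4391453) = 26565262080/4391453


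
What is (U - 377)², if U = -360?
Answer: 543169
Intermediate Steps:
(U - 377)² = (-360 - 377)² = (-737)² = 543169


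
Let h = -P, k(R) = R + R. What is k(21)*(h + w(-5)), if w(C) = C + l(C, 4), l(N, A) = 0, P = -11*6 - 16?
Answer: 3234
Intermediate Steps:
P = -82 (P = -66 - 16 = -82)
k(R) = 2*R
h = 82 (h = -1*(-82) = 82)
w(C) = C (w(C) = C + 0 = C)
k(21)*(h + w(-5)) = (2*21)*(82 - 5) = 42*77 = 3234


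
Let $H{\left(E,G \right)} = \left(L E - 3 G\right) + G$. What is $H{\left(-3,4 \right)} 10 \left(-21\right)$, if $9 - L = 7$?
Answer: $2940$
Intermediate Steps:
$L = 2$ ($L = 9 - 7 = 2$)
$H{\left(E,G \right)} = - 2 G + 2 E$ ($H{\left(E,G \right)} = \left(2 E - 3 G\right) + G = \left(- 3 G + 2 E\right) + G = - 2 G + 2 E$)
$H{\left(-3,4 \right)} 10 \left(-21\right) = \left(\left(-2\right) 4 + 2 \left(-3\right)\right) 10 \left(-21\right) = \left(-8 - 6\right) 10 \left(-21\right) = \left(-14\right) 10 \left(-21\right) = \left(-140\right) \left(-21\right) = 2940$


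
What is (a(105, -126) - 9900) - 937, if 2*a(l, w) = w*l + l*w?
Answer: -24067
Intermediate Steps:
a(l, w) = l*w (a(l, w) = (w*l + l*w)/2 = (l*w + l*w)/2 = (2*l*w)/2 = l*w)
(a(105, -126) - 9900) - 937 = (105*(-126) - 9900) - 937 = (-13230 - 9900) - 937 = -23130 - 937 = -24067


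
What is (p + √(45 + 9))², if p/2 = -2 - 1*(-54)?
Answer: 10870 + 624*√6 ≈ 12398.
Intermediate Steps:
p = 104 (p = 2*(-2 - 1*(-54)) = 2*(-2 + 54) = 2*52 = 104)
(p + √(45 + 9))² = (104 + √(45 + 9))² = (104 + √54)² = (104 + 3*√6)²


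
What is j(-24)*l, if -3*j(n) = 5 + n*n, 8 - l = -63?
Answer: -41251/3 ≈ -13750.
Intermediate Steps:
l = 71 (l = 8 - 1*(-63) = 8 + 63 = 71)
j(n) = -5/3 - n²/3 (j(n) = -(5 + n*n)/3 = -(5 + n²)/3 = -5/3 - n²/3)
j(-24)*l = (-5/3 - ⅓*(-24)²)*71 = (-5/3 - ⅓*576)*71 = (-5/3 - 192)*71 = -581/3*71 = -41251/3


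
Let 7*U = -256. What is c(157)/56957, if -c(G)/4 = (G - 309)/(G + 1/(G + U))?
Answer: 256272/3769357303 ≈ 6.7988e-5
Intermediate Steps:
U = -256/7 (U = (⅐)*(-256) = -256/7 ≈ -36.571)
c(G) = -4*(-309 + G)/(G + 1/(-256/7 + G)) (c(G) = -4*(G - 309)/(G + 1/(G - 256/7)) = -4*(-309 + G)/(G + 1/(-256/7 + G)))
c(157)/56957 = (4*(-79104 - 7*157² + 2419*157)/(7 - 256*157 + 7*157²))/56957 = (4*(-79104 - 7*24649 + 379783)/(7 - 40192 + 7*24649))*(1/56957) = (4*(-79104 - 172543 + 379783)/(7 - 40192 + 172543))*(1/56957) = (4*128136/132358)*(1/56957) = (4*(1/132358)*128136)*(1/56957) = (256272/66179)*(1/56957) = 256272/3769357303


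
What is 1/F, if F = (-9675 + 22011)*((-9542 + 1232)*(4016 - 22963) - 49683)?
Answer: 1/1941685006032 ≈ 5.1502e-13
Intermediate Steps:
F = 1941685006032 (F = 12336*(-8310*(-18947) - 49683) = 12336*(157449570 - 49683) = 12336*157399887 = 1941685006032)
1/F = 1/1941685006032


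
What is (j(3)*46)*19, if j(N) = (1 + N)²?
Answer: 13984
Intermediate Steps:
(j(3)*46)*19 = ((1 + 3)²*46)*19 = (4²*46)*19 = (16*46)*19 = 736*19 = 13984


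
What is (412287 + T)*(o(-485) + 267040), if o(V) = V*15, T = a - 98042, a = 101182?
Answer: 107913394655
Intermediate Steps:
T = 3140 (T = 101182 - 98042 = 3140)
o(V) = 15*V
(412287 + T)*(o(-485) + 267040) = (412287 + 3140)*(15*(-485) + 267040) = 415427*(-7275 + 267040) = 415427*259765 = 107913394655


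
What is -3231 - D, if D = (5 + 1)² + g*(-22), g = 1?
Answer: -3245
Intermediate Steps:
D = 14 (D = (5 + 1)² + 1*(-22) = 6² - 22 = 36 - 22 = 14)
-3231 - D = -3231 - 1*14 = -3231 - 14 = -3245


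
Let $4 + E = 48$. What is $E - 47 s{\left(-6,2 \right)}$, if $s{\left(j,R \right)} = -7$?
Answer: $373$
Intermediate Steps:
$E = 44$ ($E = -4 + 48 = 44$)
$E - 47 s{\left(-6,2 \right)} = 44 - -329 = 44 + 329 = 373$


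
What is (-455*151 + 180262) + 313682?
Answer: 425239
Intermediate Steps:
(-455*151 + 180262) + 313682 = (-68705 + 180262) + 313682 = 111557 + 313682 = 425239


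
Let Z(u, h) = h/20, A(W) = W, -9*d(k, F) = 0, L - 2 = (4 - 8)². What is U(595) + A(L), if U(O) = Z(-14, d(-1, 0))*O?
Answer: 18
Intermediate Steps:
L = 18 (L = 2 + (4 - 8)² = 2 + (-4)² = 2 + 16 = 18)
d(k, F) = 0 (d(k, F) = -⅑*0 = 0)
Z(u, h) = h/20 (Z(u, h) = h*(1/20) = h/20)
U(O) = 0 (U(O) = ((1/20)*0)*O = 0*O = 0)
U(595) + A(L) = 0 + 18 = 18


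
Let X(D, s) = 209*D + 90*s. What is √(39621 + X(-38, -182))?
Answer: √15299 ≈ 123.69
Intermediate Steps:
X(D, s) = 90*s + 209*D
√(39621 + X(-38, -182)) = √(39621 + (90*(-182) + 209*(-38))) = √(39621 + (-16380 - 7942)) = √(39621 - 24322) = √15299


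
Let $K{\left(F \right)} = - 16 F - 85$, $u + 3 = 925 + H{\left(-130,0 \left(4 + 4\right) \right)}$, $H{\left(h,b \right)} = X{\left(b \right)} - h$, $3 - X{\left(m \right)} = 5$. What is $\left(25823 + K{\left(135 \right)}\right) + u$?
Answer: $24628$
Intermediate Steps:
$X{\left(m \right)} = -2$ ($X{\left(m \right)} = 3 - 5 = -2$)
$H{\left(h,b \right)} = -2 - h$
$u = 1050$ ($u = -3 + \left(925 - -128\right) = -3 + \left(925 + \left(-2 + 130\right)\right) = -3 + \left(925 + 128\right) = -3 + 1053 = 1050$)
$K{\left(F \right)} = -85 - 16 F$
$\left(25823 + K{\left(135 \right)}\right) + u = \left(25823 - 2245\right) + 1050 = 23578 + 1050 = 24628$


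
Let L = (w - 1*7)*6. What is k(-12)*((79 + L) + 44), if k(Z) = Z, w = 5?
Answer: -1332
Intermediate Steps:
L = -12 (L = (5 - 1*7)*6 = (5 - 7)*6 = -2*6 = -12)
k(-12)*((79 + L) + 44) = -12*((79 - 12) + 44) = -12*(67 + 44) = -12*111 = -1332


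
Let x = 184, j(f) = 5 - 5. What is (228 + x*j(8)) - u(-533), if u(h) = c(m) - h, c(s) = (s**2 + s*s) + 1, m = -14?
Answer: -698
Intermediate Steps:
j(f) = 0
c(s) = 1 + 2*s**2 (c(s) = (s**2 + s**2) + 1 = 2*s**2 + 1 = 1 + 2*s**2)
u(h) = 393 - h (u(h) = (1 + 2*(-14)**2) - h = (1 + 2*196) - h = (1 + 392) - h = 393 - h)
(228 + x*j(8)) - u(-533) = (228 + 184*0) - (393 - 1*(-533)) = (228 + 0) - (393 + 533) = 228 - 1*926 = 228 - 926 = -698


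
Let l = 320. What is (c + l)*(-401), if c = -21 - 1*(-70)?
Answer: -147969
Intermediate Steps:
c = 49 (c = -21 + 70 = 49)
(c + l)*(-401) = (49 + 320)*(-401) = 369*(-401) = -147969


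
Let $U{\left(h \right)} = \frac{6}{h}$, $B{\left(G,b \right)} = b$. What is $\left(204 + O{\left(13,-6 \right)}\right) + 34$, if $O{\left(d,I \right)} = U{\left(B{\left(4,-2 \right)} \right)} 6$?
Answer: $220$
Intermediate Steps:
$O{\left(d,I \right)} = -18$ ($O{\left(d,I \right)} = \frac{6}{-2} \cdot 6 = 6 \left(- \frac{1}{2}\right) 6 = \left(-3\right) 6 = -18$)
$\left(204 + O{\left(13,-6 \right)}\right) + 34 = \left(204 - 18\right) + 34 = 186 + 34 = 220$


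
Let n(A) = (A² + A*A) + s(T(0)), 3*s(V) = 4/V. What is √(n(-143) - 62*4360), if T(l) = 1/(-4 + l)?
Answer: I*√2064846/3 ≈ 478.99*I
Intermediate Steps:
s(V) = 4/(3*V) (s(V) = (4/V)/3 = 4/(3*V))
n(A) = -16/3 + 2*A² (n(A) = (A² + A*A) + 4/(3*(1/(-4 + 0))) = (A² + A²) + 4/(3*(1/(-4))) = 2*A² + 4/(3*(-¼)) = 2*A² + (4/3)*(-4) = 2*A² - 16/3 = -16/3 + 2*A²)
√(n(-143) - 62*4360) = √((-16/3 + 2*(-143)²) - 62*4360) = √((-16/3 + 2*20449) - 270320) = √((-16/3 + 40898) - 270320) = √(122678/3 - 270320) = √(-688282/3) = I*√2064846/3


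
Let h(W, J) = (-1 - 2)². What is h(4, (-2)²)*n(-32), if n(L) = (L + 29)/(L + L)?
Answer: 27/64 ≈ 0.42188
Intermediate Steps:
n(L) = (29 + L)/(2*L) (n(L) = (29 + L)/((2*L)) = (29 + L)*(1/(2*L)) = (29 + L)/(2*L))
h(W, J) = 9 (h(W, J) = (-3)² = 9)
h(4, (-2)²)*n(-32) = 9*((½)*(29 - 32)/(-32)) = 9*((½)*(-1/32)*(-3)) = 9*(3/64) = 27/64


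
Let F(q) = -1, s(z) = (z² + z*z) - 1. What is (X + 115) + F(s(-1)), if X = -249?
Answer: -135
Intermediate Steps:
s(z) = -1 + 2*z² (s(z) = (z² + z²) - 1 = 2*z² - 1 = -1 + 2*z²)
(X + 115) + F(s(-1)) = (-249 + 115) - 1 = -134 - 1 = -135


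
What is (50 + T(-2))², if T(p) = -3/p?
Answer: 10609/4 ≈ 2652.3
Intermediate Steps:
(50 + T(-2))² = (50 - 3/(-2))² = (50 - 3*(-½))² = (50 + 3/2)² = (103/2)² = 10609/4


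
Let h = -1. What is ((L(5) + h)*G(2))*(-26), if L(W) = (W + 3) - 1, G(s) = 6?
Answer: -936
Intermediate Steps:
L(W) = 2 + W (L(W) = (3 + W) - 1 = 2 + W)
((L(5) + h)*G(2))*(-26) = (((2 + 5) - 1)*6)*(-26) = ((7 - 1)*6)*(-26) = (6*6)*(-26) = 36*(-26) = -936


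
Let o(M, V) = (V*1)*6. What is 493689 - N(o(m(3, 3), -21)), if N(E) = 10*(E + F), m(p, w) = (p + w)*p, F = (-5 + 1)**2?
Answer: 494789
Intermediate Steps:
F = 16 (F = (-4)**2 = 16)
m(p, w) = p*(p + w)
o(M, V) = 6*V (o(M, V) = V*6 = 6*V)
N(E) = 160 + 10*E (N(E) = 10*(E + 16) = 10*(16 + E) = 160 + 10*E)
493689 - N(o(m(3, 3), -21)) = 493689 - (160 + 10*(6*(-21))) = 493689 - (160 + 10*(-126)) = 493689 - (160 - 1260) = 493689 - 1*(-1100) = 493689 + 1100 = 494789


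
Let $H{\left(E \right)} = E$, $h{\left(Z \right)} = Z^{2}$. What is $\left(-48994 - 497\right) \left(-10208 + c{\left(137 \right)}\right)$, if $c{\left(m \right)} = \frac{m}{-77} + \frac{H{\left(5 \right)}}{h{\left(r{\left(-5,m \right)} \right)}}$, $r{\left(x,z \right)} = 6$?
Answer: $\frac{155627875377}{308} \approx 5.0529 \cdot 10^{8}$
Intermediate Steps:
$c{\left(m \right)} = \frac{5}{36} - \frac{m}{77}$ ($c{\left(m \right)} = \frac{m}{-77} + \frac{5}{6^{2}} = m \left(- \frac{1}{77}\right) + \frac{5}{36} = - \frac{m}{77} + 5 \cdot \frac{1}{36} = - \frac{m}{77} + \frac{5}{36} = \frac{5}{36} - \frac{m}{77}$)
$\left(-48994 - 497\right) \left(-10208 + c{\left(137 \right)}\right) = \left(-48994 - 497\right) \left(-10208 + \left(\frac{5}{36} - \frac{137}{77}\right)\right) = - 49491 \left(-10208 + \left(\frac{5}{36} - \frac{137}{77}\right)\right) = - 49491 \left(-10208 - \frac{4547}{2772}\right) = \left(-49491\right) \left(- \frac{28301123}{2772}\right) = \frac{155627875377}{308}$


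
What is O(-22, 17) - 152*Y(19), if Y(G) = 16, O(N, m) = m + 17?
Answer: -2398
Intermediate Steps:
O(N, m) = 17 + m
O(-22, 17) - 152*Y(19) = (17 + 17) - 152*16 = 34 - 2432 = -2398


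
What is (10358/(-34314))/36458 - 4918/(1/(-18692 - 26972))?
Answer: 140474232421412933/625509906 ≈ 2.2458e+8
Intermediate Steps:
(10358/(-34314))/36458 - 4918/(1/(-18692 - 26972)) = (10358*(-1/34314))*(1/36458) - 4918/(1/(-45664)) = -5179/17157*1/36458 - 4918/(-1/45664) = -5179/625509906 - 4918*(-45664) = -5179/625509906 + 224575552 = 140474232421412933/625509906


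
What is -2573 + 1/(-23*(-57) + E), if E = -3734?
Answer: -6234380/2423 ≈ -2573.0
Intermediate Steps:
-2573 + 1/(-23*(-57) + E) = -2573 + 1/(-23*(-57) - 3734) = -2573 + 1/(1311 - 3734) = -2573 + 1/(-2423) = -2573 - 1/2423 = -6234380/2423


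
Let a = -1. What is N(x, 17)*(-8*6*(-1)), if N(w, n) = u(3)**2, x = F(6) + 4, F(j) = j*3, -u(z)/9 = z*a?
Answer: 34992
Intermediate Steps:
u(z) = 9*z (u(z) = -9*z*(-1) = -(-9)*z = 9*z)
F(j) = 3*j
x = 22 (x = 3*6 + 4 = 18 + 4 = 22)
N(w, n) = 729 (N(w, n) = (9*3)**2 = 27**2 = 729)
N(x, 17)*(-8*6*(-1)) = 729*(-8*6*(-1)) = 729*(-48*(-1)) = 729*48 = 34992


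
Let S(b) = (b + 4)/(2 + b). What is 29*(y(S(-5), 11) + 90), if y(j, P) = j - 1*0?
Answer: 7859/3 ≈ 2619.7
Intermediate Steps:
S(b) = (4 + b)/(2 + b)
y(j, P) = j (y(j, P) = j + 0 = j)
29*(y(S(-5), 11) + 90) = 29*((4 - 5)/(2 - 5) + 90) = 29*(-1/(-3) + 90) = 29*(-1/3*(-1) + 90) = 29*(1/3 + 90) = 29*(271/3) = 7859/3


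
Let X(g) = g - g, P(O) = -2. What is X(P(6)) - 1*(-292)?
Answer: 292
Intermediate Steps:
X(g) = 0
X(P(6)) - 1*(-292) = 0 - 1*(-292) = 0 + 292 = 292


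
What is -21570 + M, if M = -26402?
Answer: -47972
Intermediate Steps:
-21570 + M = -21570 - 26402 = -47972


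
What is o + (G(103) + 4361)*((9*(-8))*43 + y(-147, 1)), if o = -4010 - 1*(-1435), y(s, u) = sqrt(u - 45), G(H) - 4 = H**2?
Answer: -46362079 + 29948*I*sqrt(11) ≈ -4.6362e+7 + 99326.0*I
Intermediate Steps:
G(H) = 4 + H**2
y(s, u) = sqrt(-45 + u)
o = -2575 (o = -4010 + 1435 = -2575)
o + (G(103) + 4361)*((9*(-8))*43 + y(-147, 1)) = -2575 + ((4 + 103**2) + 4361)*((9*(-8))*43 + sqrt(-45 + 1)) = -2575 + ((4 + 10609) + 4361)*(-72*43 + sqrt(-44)) = -2575 + (10613 + 4361)*(-3096 + 2*I*sqrt(11)) = -2575 + 14974*(-3096 + 2*I*sqrt(11)) = -2575 + (-46359504 + 29948*I*sqrt(11)) = -46362079 + 29948*I*sqrt(11)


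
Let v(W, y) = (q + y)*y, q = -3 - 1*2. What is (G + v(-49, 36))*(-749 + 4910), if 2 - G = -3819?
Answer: 20542857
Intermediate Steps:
q = -5 (q = -3 - 2 = -5)
G = 3821 (G = 2 - 1*(-3819) = 2 + 3819 = 3821)
v(W, y) = y*(-5 + y) (v(W, y) = (-5 + y)*y = y*(-5 + y))
(G + v(-49, 36))*(-749 + 4910) = (3821 + 36*(-5 + 36))*(-749 + 4910) = (3821 + 36*31)*4161 = (3821 + 1116)*4161 = 4937*4161 = 20542857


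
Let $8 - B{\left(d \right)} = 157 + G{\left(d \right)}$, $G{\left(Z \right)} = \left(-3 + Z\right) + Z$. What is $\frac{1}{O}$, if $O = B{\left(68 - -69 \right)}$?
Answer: $- \frac{1}{420} \approx -0.002381$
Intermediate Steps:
$G{\left(Z \right)} = -3 + 2 Z$
$B{\left(d \right)} = -146 - 2 d$ ($B{\left(d \right)} = 8 - \left(157 + \left(-3 + 2 d\right)\right) = 8 - \left(154 + 2 d\right) = -146 - 2 d$)
$O = -420$ ($O = -146 - 2 \left(68 - -69\right) = -146 - 2 \left(68 + 69\right) = -146 - 274 = -420$)
$\frac{1}{O} = \frac{1}{-420} = - \frac{1}{420}$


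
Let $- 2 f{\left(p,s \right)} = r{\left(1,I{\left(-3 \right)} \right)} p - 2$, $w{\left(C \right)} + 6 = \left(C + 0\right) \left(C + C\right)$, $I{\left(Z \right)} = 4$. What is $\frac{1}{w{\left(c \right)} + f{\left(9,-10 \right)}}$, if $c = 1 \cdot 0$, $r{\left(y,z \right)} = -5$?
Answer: $\frac{2}{35} \approx 0.057143$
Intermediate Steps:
$c = 0$
$w{\left(C \right)} = -6 + 2 C^{2}$ ($w{\left(C \right)} = -6 + \left(C + 0\right) \left(C + C\right) = -6 + C 2 C = -6 + 2 C^{2}$)
$f{\left(p,s \right)} = 1 + \frac{5 p}{2}$ ($f{\left(p,s \right)} = - \frac{- 5 p - 2}{2} = - \frac{-2 - 5 p}{2} = 1 + \frac{5 p}{2}$)
$\frac{1}{w{\left(c \right)} + f{\left(9,-10 \right)}} = \frac{1}{\left(-6 + 2 \cdot 0^{2}\right) + \left(1 + \frac{5}{2} \cdot 9\right)} = \frac{1}{\left(-6 + 2 \cdot 0\right) + \left(1 + \frac{45}{2}\right)} = \frac{1}{\left(-6 + 0\right) + \frac{47}{2}} = \frac{1}{-6 + \frac{47}{2}} = \frac{1}{\frac{35}{2}} = \frac{2}{35}$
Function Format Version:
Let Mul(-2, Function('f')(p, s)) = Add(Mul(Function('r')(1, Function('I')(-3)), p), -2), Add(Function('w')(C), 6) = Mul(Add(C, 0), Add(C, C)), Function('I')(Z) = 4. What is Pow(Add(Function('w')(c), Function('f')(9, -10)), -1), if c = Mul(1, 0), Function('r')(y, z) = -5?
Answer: Rational(2, 35) ≈ 0.057143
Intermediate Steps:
c = 0
Function('w')(C) = Add(-6, Mul(2, Pow(C, 2))) (Function('w')(C) = Add(-6, Mul(Add(C, 0), Add(C, C))) = Add(-6, Mul(C, Mul(2, C))) = Add(-6, Mul(2, Pow(C, 2))))
Function('f')(p, s) = Add(1, Mul(Rational(5, 2), p)) (Function('f')(p, s) = Mul(Rational(-1, 2), Add(Mul(-5, p), -2)) = Mul(Rational(-1, 2), Add(-2, Mul(-5, p))) = Add(1, Mul(Rational(5, 2), p)))
Pow(Add(Function('w')(c), Function('f')(9, -10)), -1) = Pow(Add(Add(-6, Mul(2, Pow(0, 2))), Add(1, Mul(Rational(5, 2), 9))), -1) = Pow(Add(Add(-6, Mul(2, 0)), Add(1, Rational(45, 2))), -1) = Pow(Add(Add(-6, 0), Rational(47, 2)), -1) = Pow(Add(-6, Rational(47, 2)), -1) = Pow(Rational(35, 2), -1) = Rational(2, 35)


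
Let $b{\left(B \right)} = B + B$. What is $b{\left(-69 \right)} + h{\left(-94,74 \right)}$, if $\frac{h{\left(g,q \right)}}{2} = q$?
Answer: $10$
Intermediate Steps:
$h{\left(g,q \right)} = 2 q$
$b{\left(B \right)} = 2 B$
$b{\left(-69 \right)} + h{\left(-94,74 \right)} = 2 \left(-69\right) + 2 \cdot 74 = -138 + 148 = 10$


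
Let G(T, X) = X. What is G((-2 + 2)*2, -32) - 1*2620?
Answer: -2652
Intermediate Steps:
G((-2 + 2)*2, -32) - 1*2620 = -32 - 1*2620 = -32 - 2620 = -2652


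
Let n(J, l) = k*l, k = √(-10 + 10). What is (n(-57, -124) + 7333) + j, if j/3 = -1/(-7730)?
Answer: 56684093/7730 ≈ 7333.0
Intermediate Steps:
k = 0 (k = √0 = 0)
n(J, l) = 0 (n(J, l) = 0*l = 0)
j = 3/7730 (j = 3*(-1/(-7730)) = 3*(-1*(-1/7730)) = 3*(1/7730) = 3/7730 ≈ 0.00038810)
(n(-57, -124) + 7333) + j = (0 + 7333) + 3/7730 = 7333 + 3/7730 = 56684093/7730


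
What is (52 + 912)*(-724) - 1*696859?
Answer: -1394795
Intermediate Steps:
(52 + 912)*(-724) - 1*696859 = 964*(-724) - 696859 = -697936 - 696859 = -1394795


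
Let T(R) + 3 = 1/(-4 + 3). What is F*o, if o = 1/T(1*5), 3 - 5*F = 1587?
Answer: 396/5 ≈ 79.200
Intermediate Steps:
F = -1584/5 (F = ⅗ - ⅕*1587 = ⅗ - 1587/5 = -1584/5 ≈ -316.80)
T(R) = -4 (T(R) = -3 + 1/(-4 + 3) = -3 + 1/(-1) = -3 - 1 = -4)
o = -¼ (o = 1/(-4) = -¼ ≈ -0.25000)
F*o = -1584/5*(-¼) = 396/5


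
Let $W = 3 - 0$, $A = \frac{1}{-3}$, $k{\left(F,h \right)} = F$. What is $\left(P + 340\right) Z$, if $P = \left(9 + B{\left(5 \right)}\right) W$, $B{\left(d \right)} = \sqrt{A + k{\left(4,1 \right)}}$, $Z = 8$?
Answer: $2936 + 8 \sqrt{33} \approx 2982.0$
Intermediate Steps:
$A = - \frac{1}{3} \approx -0.33333$
$W = 3$ ($W = 3 + 0 = 3$)
$B{\left(d \right)} = \frac{\sqrt{33}}{3}$ ($B{\left(d \right)} = \sqrt{- \frac{1}{3} + 4} = \sqrt{\frac{11}{3}} = \frac{\sqrt{33}}{3}$)
$P = 27 + \sqrt{33}$ ($P = \left(9 + \frac{\sqrt{33}}{3}\right) 3 = 27 + \sqrt{33} \approx 32.745$)
$\left(P + 340\right) Z = \left(\left(27 + \sqrt{33}\right) + 340\right) 8 = \left(367 + \sqrt{33}\right) 8 = 2936 + 8 \sqrt{33}$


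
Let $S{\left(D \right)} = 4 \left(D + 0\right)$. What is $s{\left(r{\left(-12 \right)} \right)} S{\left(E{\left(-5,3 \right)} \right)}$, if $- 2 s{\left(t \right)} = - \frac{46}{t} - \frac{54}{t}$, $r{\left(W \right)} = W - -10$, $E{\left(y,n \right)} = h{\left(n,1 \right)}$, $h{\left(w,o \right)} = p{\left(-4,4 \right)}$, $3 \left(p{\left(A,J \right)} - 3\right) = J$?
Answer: $- \frac{1300}{3} \approx -433.33$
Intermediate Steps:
$p{\left(A,J \right)} = 3 + \frac{J}{3}$
$h{\left(w,o \right)} = \frac{13}{3}$ ($h{\left(w,o \right)} = 3 + \frac{1}{3} \cdot 4 = 3 + \frac{4}{3} = \frac{13}{3}$)
$E{\left(y,n \right)} = \frac{13}{3}$
$r{\left(W \right)} = 10 + W$ ($r{\left(W \right)} = W + 10 = 10 + W$)
$s{\left(t \right)} = \frac{50}{t}$ ($s{\left(t \right)} = - \frac{- \frac{46}{t} - \frac{54}{t}}{2} = - \frac{\left(-100\right) \frac{1}{t}}{2} = \frac{50}{t}$)
$S{\left(D \right)} = 4 D$
$s{\left(r{\left(-12 \right)} \right)} S{\left(E{\left(-5,3 \right)} \right)} = \frac{50}{10 - 12} \cdot 4 \cdot \frac{13}{3} = \frac{50}{-2} \cdot \frac{52}{3} = 50 \left(- \frac{1}{2}\right) \frac{52}{3} = \left(-25\right) \frac{52}{3} = - \frac{1300}{3}$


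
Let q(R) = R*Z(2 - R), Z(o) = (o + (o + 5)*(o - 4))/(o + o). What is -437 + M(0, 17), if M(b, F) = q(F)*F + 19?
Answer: -12623/6 ≈ -2103.8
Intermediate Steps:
Z(o) = (o + (-4 + o)*(5 + o))/(2*o) (Z(o) = (o + (5 + o)*(-4 + o))/((2*o)) = (o + (-4 + o)*(5 + o))*(1/(2*o)) = (o + (-4 + o)*(5 + o))/(2*o))
q(R) = R*(2 - 10/(2 - R) - R/2) (q(R) = R*(1 + (2 - R)/2 - 10/(2 - R)) = R*(1 + (1 - R/2) - 10/(2 - R)) = R*(2 - 10/(2 - R) - R/2))
M(b, F) = 19 + F²*(20 + (-2 + F)*(4 - F))/(2*(-2 + F)) (M(b, F) = (F*(20 + (-2 + F)*(4 - F))/(2*(-2 + F)))*F + 19 = F²*(20 + (-2 + F)*(4 - F))/(2*(-2 + F)) + 19 = 19 + F²*(20 + (-2 + F)*(4 - F))/(2*(-2 + F)))
-437 + M(0, 17) = -437 + (-76 + 38*17 + 17²*(20 + (-2 + 17)*(4 - 1*17)))/(2*(-2 + 17)) = -437 + (½)*(-76 + 646 + 289*(20 + 15*(4 - 17)))/15 = -437 + (½)*(1/15)*(-76 + 646 + 289*(20 + 15*(-13))) = -437 + (½)*(1/15)*(-76 + 646 + 289*(20 - 195)) = -437 + (½)*(1/15)*(-76 + 646 + 289*(-175)) = -437 + (½)*(1/15)*(-76 + 646 - 50575) = -437 + (½)*(1/15)*(-50005) = -437 - 10001/6 = -12623/6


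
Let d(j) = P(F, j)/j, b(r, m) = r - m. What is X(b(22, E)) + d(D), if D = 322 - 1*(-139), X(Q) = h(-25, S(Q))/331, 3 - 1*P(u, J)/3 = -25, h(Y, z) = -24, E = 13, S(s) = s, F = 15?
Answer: 16740/152591 ≈ 0.10970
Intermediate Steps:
P(u, J) = 84 (P(u, J) = 9 - 3*(-25) = 9 + 75 = 84)
X(Q) = -24/331
D = 461 (D = 322 + 139 = 461)
d(j) = 84/j
X(b(22, E)) + d(D) = -24/331 + 84/461 = 16740/152591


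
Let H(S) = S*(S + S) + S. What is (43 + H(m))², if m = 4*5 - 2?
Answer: 502681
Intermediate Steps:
m = 18 (m = 20 - 2 = 18)
H(S) = S + 2*S² (H(S) = S*(2*S) + S = 2*S² + S = S + 2*S²)
(43 + H(m))² = (43 + 18*(1 + 2*18))² = (43 + 18*(1 + 36))² = (43 + 18*37)² = (43 + 666)² = 709² = 502681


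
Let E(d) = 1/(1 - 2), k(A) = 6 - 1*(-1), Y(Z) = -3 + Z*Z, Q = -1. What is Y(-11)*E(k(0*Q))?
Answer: -118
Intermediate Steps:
Y(Z) = -3 + Z²
k(A) = 7 (k(A) = 6 + 1 = 7)
E(d) = -1 (E(d) = 1/(-1) = -1)
Y(-11)*E(k(0*Q)) = (-3 + (-11)²)*(-1) = (-3 + 121)*(-1) = 118*(-1) = -118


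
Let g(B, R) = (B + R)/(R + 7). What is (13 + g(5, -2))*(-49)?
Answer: -3332/5 ≈ -666.40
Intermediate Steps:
g(B, R) = (B + R)/(7 + R)
(13 + g(5, -2))*(-49) = (13 + (5 - 2)/(7 - 2))*(-49) = (13 + 3/5)*(-49) = (68/5)*(-49) = -3332/5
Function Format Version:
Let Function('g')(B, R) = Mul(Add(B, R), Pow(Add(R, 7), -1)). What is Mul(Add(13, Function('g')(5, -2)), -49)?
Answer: Rational(-3332, 5) ≈ -666.40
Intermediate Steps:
Function('g')(B, R) = Mul(Pow(Add(7, R), -1), Add(B, R)) (Function('g')(B, R) = Mul(Add(B, R), Pow(Add(7, R), -1)) = Mul(Pow(Add(7, R), -1), Add(B, R)))
Mul(Add(13, Function('g')(5, -2)), -49) = Mul(Add(13, Mul(Pow(Add(7, -2), -1), Add(5, -2))), -49) = Mul(Add(13, Mul(Pow(5, -1), 3)), -49) = Mul(Add(13, Mul(Rational(1, 5), 3)), -49) = Mul(Add(13, Rational(3, 5)), -49) = Mul(Rational(68, 5), -49) = Rational(-3332, 5)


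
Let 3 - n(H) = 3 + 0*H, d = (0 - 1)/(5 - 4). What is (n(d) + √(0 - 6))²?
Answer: -6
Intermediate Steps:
d = -1 (d = -1/1 = -1*1 = -1)
n(H) = 0 (n(H) = 3 - (3 + 0*H) = 3 - (3 + 0) = 3 - 1*3 = 3 - 3 = 0)
(n(d) + √(0 - 6))² = (0 + √(0 - 6))² = (0 + √(-6))² = (0 + I*√6)² = (I*√6)² = -6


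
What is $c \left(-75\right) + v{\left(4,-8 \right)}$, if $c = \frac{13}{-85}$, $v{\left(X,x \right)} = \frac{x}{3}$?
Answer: $\frac{449}{51} \approx 8.8039$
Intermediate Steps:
$v{\left(X,x \right)} = \frac{x}{3}$ ($v{\left(X,x \right)} = x \frac{1}{3} = \frac{x}{3}$)
$c = - \frac{13}{85}$ ($c = 13 \left(- \frac{1}{85}\right) = - \frac{13}{85} \approx -0.15294$)
$c \left(-75\right) + v{\left(4,-8 \right)} = \left(- \frac{13}{85}\right) \left(-75\right) + \frac{1}{3} \left(-8\right) = \frac{195}{17} - \frac{8}{3} = \frac{449}{51}$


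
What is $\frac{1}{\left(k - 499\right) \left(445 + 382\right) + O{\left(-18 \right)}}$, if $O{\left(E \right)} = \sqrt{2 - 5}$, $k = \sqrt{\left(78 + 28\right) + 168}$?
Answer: $\frac{1}{-412673 + 827 \sqrt{274} + i \sqrt{3}} \approx -2.5064 \cdot 10^{-6} - 1.0 \cdot 10^{-11} i$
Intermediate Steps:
$k = \sqrt{274}$ ($k = \sqrt{106 + 168} = \sqrt{274} \approx 16.553$)
$O{\left(E \right)} = i \sqrt{3}$ ($O{\left(E \right)} = \sqrt{-3} = i \sqrt{3}$)
$\frac{1}{\left(k - 499\right) \left(445 + 382\right) + O{\left(-18 \right)}} = \frac{1}{\left(\sqrt{274} - 499\right) \left(445 + 382\right) + i \sqrt{3}} = \frac{1}{\left(-499 + \sqrt{274}\right) 827 + i \sqrt{3}} = \frac{1}{\left(-412673 + 827 \sqrt{274}\right) + i \sqrt{3}} = \frac{1}{-412673 + 827 \sqrt{274} + i \sqrt{3}}$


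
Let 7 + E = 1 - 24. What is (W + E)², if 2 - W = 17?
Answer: 2025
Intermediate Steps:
W = -15 (W = 2 - 1*17 = 2 - 17 = -15)
E = -30 (E = -7 + (1 - 24) = -7 - 23 = -30)
(W + E)² = (-15 - 30)² = (-45)² = 2025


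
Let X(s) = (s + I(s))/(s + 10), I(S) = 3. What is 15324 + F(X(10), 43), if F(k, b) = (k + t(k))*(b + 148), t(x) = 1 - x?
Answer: 15515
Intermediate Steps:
X(s) = (3 + s)/(10 + s) (X(s) = (s + 3)/(s + 10) = (3 + s)/(10 + s))
F(k, b) = 148 + b (F(k, b) = (k + (1 - k))*(b + 148) = 1*(148 + b) = 148 + b)
15324 + F(X(10), 43) = 15324 + (148 + 43) = 15324 + 191 = 15515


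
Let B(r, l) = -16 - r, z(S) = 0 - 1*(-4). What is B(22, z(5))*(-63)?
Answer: 2394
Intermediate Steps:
z(S) = 4 (z(S) = 0 + 4 = 4)
B(22, z(5))*(-63) = (-16 - 1*22)*(-63) = (-16 - 22)*(-63) = -38*(-63) = 2394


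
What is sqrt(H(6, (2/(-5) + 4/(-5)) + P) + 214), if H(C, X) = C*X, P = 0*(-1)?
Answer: sqrt(5170)/5 ≈ 14.381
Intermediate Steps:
P = 0
sqrt(H(6, (2/(-5) + 4/(-5)) + P) + 214) = sqrt(6*((2/(-5) + 4/(-5)) + 0) + 214) = sqrt(6*((2*(-1/5) + 4*(-1/5)) + 0) + 214) = sqrt(6*((-2/5 - 4/5) + 0) + 214) = sqrt(6*(-6/5 + 0) + 214) = sqrt(6*(-6/5) + 214) = sqrt(-36/5 + 214) = sqrt(1034/5) = sqrt(5170)/5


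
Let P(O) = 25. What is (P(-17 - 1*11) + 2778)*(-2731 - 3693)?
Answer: -18006472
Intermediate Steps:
(P(-17 - 1*11) + 2778)*(-2731 - 3693) = (25 + 2778)*(-2731 - 3693) = 2803*(-6424) = -18006472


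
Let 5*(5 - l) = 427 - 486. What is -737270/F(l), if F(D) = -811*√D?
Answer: 368635*√105/17031 ≈ 221.79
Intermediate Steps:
l = 84/5 (l = 5 - (427 - 486)/5 = 5 - ⅕*(-59) = 5 + 59/5 = 84/5 ≈ 16.800)
-737270/F(l) = -737270*(-√105/34062) = -(-368635)*√105/17031 = 368635*√105/17031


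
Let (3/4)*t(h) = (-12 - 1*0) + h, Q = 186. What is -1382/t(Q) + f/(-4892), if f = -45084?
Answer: 462343/141868 ≈ 3.2590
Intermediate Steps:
t(h) = -16 + 4*h/3 (t(h) = 4*((-12 - 1*0) + h)/3 = 4*((-12 + 0) + h)/3 = 4*(-12 + h)/3 = -16 + 4*h/3)
-1382/t(Q) + f/(-4892) = -1382/(-16 + (4/3)*186) - 45084/(-4892) = -1382/(-16 + 248) - 45084*(-1/4892) = -1382/232 + 11271/1223 = -1382*1/232 + 11271/1223 = -691/116 + 11271/1223 = 462343/141868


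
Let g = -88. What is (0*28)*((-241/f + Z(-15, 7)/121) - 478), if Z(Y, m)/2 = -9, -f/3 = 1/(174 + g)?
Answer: 0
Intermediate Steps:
f = -3/86 (f = -3/(174 - 88) = -3/86 ≈ -0.034884)
Z(Y, m) = -18 (Z(Y, m) = 2*(-9) = -18)
(0*28)*((-241/f + Z(-15, 7)/121) - 478) = (0*28)*((-241/(-3/86) - 18/121) - 478) = 0*((-241*(-86/3) - 18*1/121) - 478) = 0*((20726/3 - 18/121) - 478) = 0*(2507792/363 - 478) = 0*(2334278/363) = 0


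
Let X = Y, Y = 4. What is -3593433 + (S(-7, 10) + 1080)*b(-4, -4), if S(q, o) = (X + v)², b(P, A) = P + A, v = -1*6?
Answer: -3602105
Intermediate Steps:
X = 4
v = -6
b(P, A) = A + P
S(q, o) = 4 (S(q, o) = (4 - 6)² = (-2)² = 4)
-3593433 + (S(-7, 10) + 1080)*b(-4, -4) = -3593433 + (4 + 1080)*(-4 - 4) = -3593433 + 1084*(-8) = -3593433 - 8672 = -3602105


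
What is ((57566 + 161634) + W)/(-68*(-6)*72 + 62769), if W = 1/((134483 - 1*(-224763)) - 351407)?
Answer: 1718308801/722324655 ≈ 2.3789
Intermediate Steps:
W = 1/7839 (W = 1/((134483 + 224763) - 351407) = 1/(359246 - 351407) = 1/7839 ≈ 0.00012757)
((57566 + 161634) + W)/(-68*(-6)*72 + 62769) = ((57566 + 161634) + 1/7839)/(-68*(-6)*72 + 62769) = (219200 + 1/7839)/(408*72 + 62769) = 1718308801/(7839*(29376 + 62769)) = (1718308801/7839)/92145 = (1718308801/7839)*(1/92145) = 1718308801/722324655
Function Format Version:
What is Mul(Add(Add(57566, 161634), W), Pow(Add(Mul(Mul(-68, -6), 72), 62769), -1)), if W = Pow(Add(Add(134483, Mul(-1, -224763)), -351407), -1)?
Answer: Rational(1718308801, 722324655) ≈ 2.3789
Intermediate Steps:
W = Rational(1, 7839) (W = Pow(Add(Add(134483, 224763), -351407), -1) = Pow(Add(359246, -351407), -1) = Pow(7839, -1) = Rational(1, 7839) ≈ 0.00012757)
Mul(Add(Add(57566, 161634), W), Pow(Add(Mul(Mul(-68, -6), 72), 62769), -1)) = Mul(Add(Add(57566, 161634), Rational(1, 7839)), Pow(Add(Mul(Mul(-68, -6), 72), 62769), -1)) = Mul(Add(219200, Rational(1, 7839)), Pow(Add(Mul(408, 72), 62769), -1)) = Mul(Rational(1718308801, 7839), Pow(Add(29376, 62769), -1)) = Mul(Rational(1718308801, 7839), Pow(92145, -1)) = Mul(Rational(1718308801, 7839), Rational(1, 92145)) = Rational(1718308801, 722324655)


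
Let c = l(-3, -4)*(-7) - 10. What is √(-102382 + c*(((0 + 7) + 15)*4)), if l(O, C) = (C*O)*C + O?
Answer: I*√71846 ≈ 268.04*I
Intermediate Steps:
l(O, C) = O + O*C² (l(O, C) = O*C² + O = O + O*C²)
c = 347 (c = -3*(1 + (-4)²)*(-7) - 10 = -3*(1 + 16)*(-7) - 10 = -3*17*(-7) - 10 = -51*(-7) - 10 = 357 - 10 = 347)
√(-102382 + c*(((0 + 7) + 15)*4)) = √(-102382 + 347*(((0 + 7) + 15)*4)) = √(-102382 + 347*((7 + 15)*4)) = √(-102382 + 347*(22*4)) = √(-102382 + 347*88) = √(-102382 + 30536) = √(-71846) = I*√71846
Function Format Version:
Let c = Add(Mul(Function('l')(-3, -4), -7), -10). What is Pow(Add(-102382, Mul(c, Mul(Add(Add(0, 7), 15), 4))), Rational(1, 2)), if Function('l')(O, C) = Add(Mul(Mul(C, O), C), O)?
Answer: Mul(I, Pow(71846, Rational(1, 2))) ≈ Mul(268.04, I)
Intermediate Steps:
Function('l')(O, C) = Add(O, Mul(O, Pow(C, 2))) (Function('l')(O, C) = Add(Mul(O, Pow(C, 2)), O) = Add(O, Mul(O, Pow(C, 2))))
c = 347 (c = Add(Mul(Mul(-3, Add(1, Pow(-4, 2))), -7), -10) = Add(Mul(Mul(-3, Add(1, 16)), -7), -10) = Add(Mul(Mul(-3, 17), -7), -10) = Add(Mul(-51, -7), -10) = Add(357, -10) = 347)
Pow(Add(-102382, Mul(c, Mul(Add(Add(0, 7), 15), 4))), Rational(1, 2)) = Pow(Add(-102382, Mul(347, Mul(Add(Add(0, 7), 15), 4))), Rational(1, 2)) = Pow(Add(-102382, Mul(347, Mul(Add(7, 15), 4))), Rational(1, 2)) = Pow(Add(-102382, Mul(347, Mul(22, 4))), Rational(1, 2)) = Pow(Add(-102382, Mul(347, 88)), Rational(1, 2)) = Pow(Add(-102382, 30536), Rational(1, 2)) = Pow(-71846, Rational(1, 2)) = Mul(I, Pow(71846, Rational(1, 2)))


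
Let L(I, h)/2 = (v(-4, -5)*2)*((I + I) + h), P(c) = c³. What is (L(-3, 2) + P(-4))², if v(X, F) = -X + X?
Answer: 4096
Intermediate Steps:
v(X, F) = 0
L(I, h) = 0 (L(I, h) = 2*((0*2)*((I + I) + h)) = 2*(0*(2*I + h)) = 2*(0*(h + 2*I)) = 2*0 = 0)
(L(-3, 2) + P(-4))² = (0 + (-4)³)² = (0 - 64)² = (-64)² = 4096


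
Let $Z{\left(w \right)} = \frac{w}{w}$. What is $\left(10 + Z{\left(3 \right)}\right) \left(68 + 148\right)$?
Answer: $2376$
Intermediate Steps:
$Z{\left(w \right)} = 1$
$\left(10 + Z{\left(3 \right)}\right) \left(68 + 148\right) = \left(10 + 1\right) \left(68 + 148\right) = 11 \cdot 216 = 2376$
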